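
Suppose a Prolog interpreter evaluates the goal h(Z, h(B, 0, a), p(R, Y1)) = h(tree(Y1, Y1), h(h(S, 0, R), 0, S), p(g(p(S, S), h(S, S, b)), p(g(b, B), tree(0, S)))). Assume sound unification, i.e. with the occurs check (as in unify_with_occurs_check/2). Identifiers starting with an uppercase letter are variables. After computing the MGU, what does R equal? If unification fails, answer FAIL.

Decompose h/3: Z = tree(Y1, Y1),  h(B, 0, a) = h(h(S, 0, R), 0, S),  p(R, Y1) = p(g(p(S, S), h(S, S, b)), p(g(b, B), tree(0, S))).
Bind Z := tree(Y1, Y1); no other remaining equation mentions Z.
Decompose h/3: B = h(S, 0, R),  0 = 0,  a = S.
Bind B := h(S, 0, R); substituting into the one remaining equation that mentions B gives: p(R, Y1) = p(g(p(S, S), h(S, S, b)), p(g(b, h(S, 0, R)), tree(0, S))).
Delete trivial equation 0 = 0.
Bind S := a; substituting into the remaining equation gives: p(R, Y1) = p(g(p(a, a), h(a, a, b)), p(g(b, h(a, 0, R)), tree(0, a))). Substituting into the earlier binding gives B := h(a, 0, R).
Decompose p/2: R = g(p(a, a), h(a, a, b)),  Y1 = p(g(b, h(a, 0, R)), tree(0, a)).
Bind R := g(p(a, a), h(a, a, b)); substituting into the remaining equation gives: Y1 = p(g(b, h(a, 0, g(p(a, a), h(a, a, b)))), tree(0, a)). Substituting into the earlier binding gives B := h(a, 0, g(p(a, a), h(a, a, b))).
Bind Y1 := p(g(b, h(a, 0, g(p(a, a), h(a, a, b)))), tree(0, a)). Substituting into the earlier binding gives Z := tree(p(g(b, h(a, 0, g(p(a, a), h(a, a, b)))), tree(0, a)), p(g(b, h(a, 0, g(p(a, a), h(a, a, b)))), tree(0, a))).
MGU = { Z ↦ tree(p(g(b, h(a, 0, g(p(a, a), h(a, a, b)))), tree(0, a)), p(g(b, h(a, 0, g(p(a, a), h(a, a, b)))), tree(0, a))), B ↦ h(a, 0, g(p(a, a), h(a, a, b))), S ↦ a, R ↦ g(p(a, a), h(a, a, b)), Y1 ↦ p(g(b, h(a, 0, g(p(a, a), h(a, a, b)))), tree(0, a)) }, so R ↦ g(p(a, a), h(a, a, b)).

g(p(a, a), h(a, a, b))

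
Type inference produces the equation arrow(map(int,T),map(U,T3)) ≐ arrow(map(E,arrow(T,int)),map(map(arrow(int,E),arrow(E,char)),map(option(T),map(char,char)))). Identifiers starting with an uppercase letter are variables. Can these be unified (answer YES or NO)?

NO

Decompose arrow/2: map(int,T) ≐ map(E,arrow(T,int)),  map(U,T3) ≐ map(map(arrow(int,E),arrow(E,char)),map(option(T),map(char,char))).
Decompose map/2: int ≐ E,  T ≐ arrow(T,int).
Bind E := int; substituting into the one remaining equation that mentions E gives: map(U,T3) ≐ map(map(arrow(int,int),arrow(int,char)),map(option(T),map(char,char))).
Occurs check fails: T occurs in arrow(T,int); the equation T ≐ arrow(T,int) has no finite solution.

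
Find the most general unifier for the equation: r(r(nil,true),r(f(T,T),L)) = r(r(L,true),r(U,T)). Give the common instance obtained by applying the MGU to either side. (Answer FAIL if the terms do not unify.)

r(r(nil,true),r(f(nil,nil),nil))

Decompose r/2: r(nil,true) = r(L,true),  r(f(T,T),L) = r(U,T).
Decompose r/2: nil = L,  true = true.
Bind L := nil; substituting into the one remaining equation that mentions L gives: r(f(T,T),nil) = r(U,T).
Delete trivial equation true = true.
Decompose r/2: f(T,T) = U,  nil = T.
Bind U := f(T,T); no other remaining equation mentions U.
Bind T := nil. Substituting into the earlier binding gives U := f(nil,nil).
Applying the MGU to either side gives r(r(nil,true),r(f(nil,nil),nil)).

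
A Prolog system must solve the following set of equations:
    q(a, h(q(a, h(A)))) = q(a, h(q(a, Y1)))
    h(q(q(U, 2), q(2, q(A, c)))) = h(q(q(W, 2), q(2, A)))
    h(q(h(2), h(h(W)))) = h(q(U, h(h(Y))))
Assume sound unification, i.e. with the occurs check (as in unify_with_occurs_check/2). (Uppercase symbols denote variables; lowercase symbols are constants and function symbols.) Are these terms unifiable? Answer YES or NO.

NO

Decompose q/2: a = a,  h(q(a, h(A))) = h(q(a, Y1)).
Delete trivial equation a = a.
Decompose h/1: q(a, h(A)) = q(a, Y1).
Decompose q/2: a = a,  h(A) = Y1.
Delete trivial equation a = a.
Bind Y1 := h(A); no other remaining equation mentions Y1.
Decompose h/1: q(q(U, 2), q(2, q(A, c))) = q(q(W, 2), q(2, A)).
Decompose q/2: q(U, 2) = q(W, 2),  q(2, q(A, c)) = q(2, A).
Decompose q/2: U = W,  2 = 2.
Bind U := W; substituting into the one remaining equation that mentions U gives: h(q(h(2), h(h(W)))) = h(q(W, h(h(Y)))).
Delete trivial equation 2 = 2.
Decompose q/2: 2 = 2,  q(A, c) = A.
Delete trivial equation 2 = 2.
Occurs check fails: A occurs in q(A, c); the equation A = q(A, c) has no finite solution.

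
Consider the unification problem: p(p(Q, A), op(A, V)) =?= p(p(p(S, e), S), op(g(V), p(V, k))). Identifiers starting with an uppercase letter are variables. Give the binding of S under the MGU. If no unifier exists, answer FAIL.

Decompose p/2: p(Q, A) =?= p(p(S, e), S),  op(A, V) =?= op(g(V), p(V, k)).
Decompose p/2: Q =?= p(S, e),  A =?= S.
Bind Q := p(S, e); no other remaining equation mentions Q.
Bind A := S; substituting into the remaining equation gives: op(S, V) =?= op(g(V), p(V, k)).
Decompose op/2: S =?= g(V),  V =?= p(V, k).
Bind S := g(V); no other remaining equation mentions S. Substituting into the earlier bindings gives Q := p(g(V), e), A := g(V).
Occurs check fails: V occurs in p(V, k); the equation V =?= p(V, k) has no finite solution.

FAIL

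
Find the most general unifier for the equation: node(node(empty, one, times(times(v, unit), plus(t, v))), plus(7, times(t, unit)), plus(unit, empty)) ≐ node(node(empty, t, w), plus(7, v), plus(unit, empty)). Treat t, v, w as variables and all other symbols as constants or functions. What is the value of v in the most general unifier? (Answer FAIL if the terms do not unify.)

Decompose node/3: node(empty, one, times(times(v, unit), plus(t, v))) ≐ node(empty, t, w),  plus(7, times(t, unit)) ≐ plus(7, v),  plus(unit, empty) ≐ plus(unit, empty).
Decompose node/3: empty ≐ empty,  one ≐ t,  times(times(v, unit), plus(t, v)) ≐ w.
Delete trivial equation empty ≐ empty.
Bind t := one; substituting into the 2 remaining equations that mention t gives: times(times(v, unit), plus(one, v)) ≐ w,  plus(7, times(one, unit)) ≐ plus(7, v).
Bind w := times(times(v, unit), plus(one, v)); no other remaining equation mentions w.
Decompose plus/2: 7 ≐ 7,  times(one, unit) ≐ v.
Delete trivial equation 7 ≐ 7.
Bind v := times(one, unit); no other remaining equation mentions v. Substituting into the earlier binding gives w := times(times(times(one, unit), unit), plus(one, times(one, unit))).
Delete trivial equation plus(unit, empty) ≐ plus(unit, empty).
MGU = { t := one, w := times(times(times(one, unit), unit), plus(one, times(one, unit))), v := times(one, unit) }, so v := times(one, unit).

times(one, unit)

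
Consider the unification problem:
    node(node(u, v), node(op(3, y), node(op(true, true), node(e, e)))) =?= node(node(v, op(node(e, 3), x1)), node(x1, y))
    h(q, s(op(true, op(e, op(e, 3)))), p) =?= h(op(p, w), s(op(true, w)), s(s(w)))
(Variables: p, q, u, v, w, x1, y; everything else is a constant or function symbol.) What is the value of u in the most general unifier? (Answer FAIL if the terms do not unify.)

op(node(e, 3), op(3, node(op(true, true), node(e, e))))

Decompose node/2: node(u, v) =?= node(v, op(node(e, 3), x1)),  node(op(3, y), node(op(true, true), node(e, e))) =?= node(x1, y).
Decompose node/2: u =?= v,  v =?= op(node(e, 3), x1).
Bind u := v; no other remaining equation mentions u.
Bind v := op(node(e, 3), x1); no other remaining equation mentions v. Substituting into the earlier binding gives u := op(node(e, 3), x1).
Decompose node/2: op(3, y) =?= x1,  node(op(true, true), node(e, e)) =?= y.
Bind x1 := op(3, y); no other remaining equation mentions x1. Substituting into the earlier bindings gives u := op(node(e, 3), op(3, y)), v := op(node(e, 3), op(3, y)).
Bind y := node(op(true, true), node(e, e)); no other remaining equation mentions y. Substituting into the earlier bindings gives u := op(node(e, 3), op(3, node(op(true, true), node(e, e)))), v := op(node(e, 3), op(3, node(op(true, true), node(e, e)))), x1 := op(3, node(op(true, true), node(e, e))).
Decompose h/3: q =?= op(p, w),  s(op(true, op(e, op(e, 3)))) =?= s(op(true, w)),  p =?= s(s(w)).
Bind q := op(p, w); no other remaining equation mentions q.
Decompose s/1: op(true, op(e, op(e, 3))) =?= op(true, w).
Decompose op/2: true =?= true,  op(e, op(e, 3)) =?= w.
Delete trivial equation true =?= true.
Bind w := op(e, op(e, 3)); substituting into the remaining equation gives: p =?= s(s(op(e, op(e, 3)))). Substituting into the earlier binding gives q := op(p, op(e, op(e, 3))).
Bind p := s(s(op(e, op(e, 3)))). Substituting into the earlier binding gives q := op(s(s(op(e, op(e, 3)))), op(e, op(e, 3))).
MGU = { u := op(node(e, 3), op(3, node(op(true, true), node(e, e)))), v := op(node(e, 3), op(3, node(op(true, true), node(e, e)))), x1 := op(3, node(op(true, true), node(e, e))), y := node(op(true, true), node(e, e)), q := op(s(s(op(e, op(e, 3)))), op(e, op(e, 3))), w := op(e, op(e, 3)), p := s(s(op(e, op(e, 3)))) }, so u := op(node(e, 3), op(3, node(op(true, true), node(e, e)))).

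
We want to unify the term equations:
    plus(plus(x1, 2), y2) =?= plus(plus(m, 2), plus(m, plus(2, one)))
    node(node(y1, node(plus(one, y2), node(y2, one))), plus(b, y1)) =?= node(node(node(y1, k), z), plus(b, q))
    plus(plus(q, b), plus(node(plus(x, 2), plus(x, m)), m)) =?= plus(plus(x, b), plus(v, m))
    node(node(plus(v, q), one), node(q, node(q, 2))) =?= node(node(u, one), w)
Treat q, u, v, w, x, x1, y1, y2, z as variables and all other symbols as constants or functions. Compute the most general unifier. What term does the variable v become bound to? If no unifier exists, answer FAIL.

Decompose plus/2: plus(x1, 2) =?= plus(m, 2),  y2 =?= plus(m, plus(2, one)).
Decompose plus/2: x1 =?= m,  2 =?= 2.
Bind x1 := m; no other remaining equation mentions x1.
Delete trivial equation 2 =?= 2.
Bind y2 := plus(m, plus(2, one)); substituting into the one remaining equation that mentions y2 gives: node(node(y1, node(plus(one, plus(m, plus(2, one))), node(plus(m, plus(2, one)), one))), plus(b, y1)) =?= node(node(node(y1, k), z), plus(b, q)).
Decompose node/2: node(y1, node(plus(one, plus(m, plus(2, one))), node(plus(m, plus(2, one)), one))) =?= node(node(y1, k), z),  plus(b, y1) =?= plus(b, q).
Decompose node/2: y1 =?= node(y1, k),  node(plus(one, plus(m, plus(2, one))), node(plus(m, plus(2, one)), one)) =?= z.
Occurs check fails: y1 occurs in node(y1, k); the equation y1 =?= node(y1, k) has no finite solution.

FAIL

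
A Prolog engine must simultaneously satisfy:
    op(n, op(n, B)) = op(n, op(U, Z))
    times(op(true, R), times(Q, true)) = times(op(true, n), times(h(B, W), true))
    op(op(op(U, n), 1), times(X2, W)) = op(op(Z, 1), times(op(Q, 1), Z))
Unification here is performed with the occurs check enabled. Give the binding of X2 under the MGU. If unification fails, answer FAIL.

Decompose op/2: n = n,  op(n, B) = op(U, Z).
Delete trivial equation n = n.
Decompose op/2: n = U,  B = Z.
Bind U := n; substituting into the one remaining equation that mentions U gives: op(op(op(n, n), 1), times(X2, W)) = op(op(Z, 1), times(op(Q, 1), Z)).
Bind B := Z; substituting into the one remaining equation that mentions B gives: times(op(true, R), times(Q, true)) = times(op(true, n), times(h(Z, W), true)).
Decompose times/2: op(true, R) = op(true, n),  times(Q, true) = times(h(Z, W), true).
Decompose op/2: true = true,  R = n.
Delete trivial equation true = true.
Bind R := n; no other remaining equation mentions R.
Decompose times/2: Q = h(Z, W),  true = true.
Bind Q := h(Z, W); substituting into the one remaining equation that mentions Q gives: op(op(op(n, n), 1), times(X2, W)) = op(op(Z, 1), times(op(h(Z, W), 1), Z)).
Delete trivial equation true = true.
Decompose op/2: op(op(n, n), 1) = op(Z, 1),  times(X2, W) = times(op(h(Z, W), 1), Z).
Decompose op/2: op(n, n) = Z,  1 = 1.
Bind Z := op(n, n); substituting into the one remaining equation that mentions Z gives: times(X2, W) = times(op(h(op(n, n), W), 1), op(n, n)). Substituting into the earlier bindings gives B := op(n, n), Q := h(op(n, n), W).
Delete trivial equation 1 = 1.
Decompose times/2: X2 = op(h(op(n, n), W), 1),  W = op(n, n).
Bind X2 := op(h(op(n, n), W), 1); no other remaining equation mentions X2.
Bind W := op(n, n). Substituting into the earlier bindings gives Q := h(op(n, n), op(n, n)), X2 := op(h(op(n, n), op(n, n)), 1).
MGU = { U -> n, B -> op(n, n), R -> n, Q -> h(op(n, n), op(n, n)), Z -> op(n, n), X2 -> op(h(op(n, n), op(n, n)), 1), W -> op(n, n) }, so X2 -> op(h(op(n, n), op(n, n)), 1).

op(h(op(n, n), op(n, n)), 1)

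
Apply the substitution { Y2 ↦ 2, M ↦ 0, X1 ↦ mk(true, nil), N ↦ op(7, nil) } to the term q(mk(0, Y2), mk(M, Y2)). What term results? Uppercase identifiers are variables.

q(mk(0, 2), mk(0, 2))

Replace each occurrence of Y2 with 2.
Replace each occurrence of M with 0.
Result: q(mk(0, 2), mk(0, 2)).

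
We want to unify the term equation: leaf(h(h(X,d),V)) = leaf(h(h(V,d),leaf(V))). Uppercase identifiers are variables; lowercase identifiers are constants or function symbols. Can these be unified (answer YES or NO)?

NO

Decompose leaf/1: h(h(X,d),V) = h(h(V,d),leaf(V)).
Decompose h/2: h(X,d) = h(V,d),  V = leaf(V).
Decompose h/2: X = V,  d = d.
Bind X := V; no other remaining equation mentions X.
Delete trivial equation d = d.
Occurs check fails: V occurs in leaf(V); the equation V = leaf(V) has no finite solution.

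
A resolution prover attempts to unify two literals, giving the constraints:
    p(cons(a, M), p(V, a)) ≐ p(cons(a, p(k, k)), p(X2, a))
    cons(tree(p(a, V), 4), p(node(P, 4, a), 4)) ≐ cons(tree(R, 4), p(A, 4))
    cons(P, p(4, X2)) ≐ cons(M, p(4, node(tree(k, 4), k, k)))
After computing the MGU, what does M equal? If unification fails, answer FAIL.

Decompose p/2: cons(a, M) ≐ cons(a, p(k, k)),  p(V, a) ≐ p(X2, a).
Decompose cons/2: a ≐ a,  M ≐ p(k, k).
Delete trivial equation a ≐ a.
Bind M := p(k, k); substituting into the one remaining equation that mentions M gives: cons(P, p(4, X2)) ≐ cons(p(k, k), p(4, node(tree(k, 4), k, k))).
Decompose p/2: V ≐ X2,  a ≐ a.
Bind V := X2; substituting into the one remaining equation that mentions V gives: cons(tree(p(a, X2), 4), p(node(P, 4, a), 4)) ≐ cons(tree(R, 4), p(A, 4)).
Delete trivial equation a ≐ a.
Decompose cons/2: tree(p(a, X2), 4) ≐ tree(R, 4),  p(node(P, 4, a), 4) ≐ p(A, 4).
Decompose tree/2: p(a, X2) ≐ R,  4 ≐ 4.
Bind R := p(a, X2); no other remaining equation mentions R.
Delete trivial equation 4 ≐ 4.
Decompose p/2: node(P, 4, a) ≐ A,  4 ≐ 4.
Bind A := node(P, 4, a); no other remaining equation mentions A.
Delete trivial equation 4 ≐ 4.
Decompose cons/2: P ≐ p(k, k),  p(4, X2) ≐ p(4, node(tree(k, 4), k, k)).
Bind P := p(k, k); no other remaining equation mentions P. Substituting into the earlier binding gives A := node(p(k, k), 4, a).
Decompose p/2: 4 ≐ 4,  X2 ≐ node(tree(k, 4), k, k).
Delete trivial equation 4 ≐ 4.
Bind X2 := node(tree(k, 4), k, k). Substituting into the earlier bindings gives V := node(tree(k, 4), k, k), R := p(a, node(tree(k, 4), k, k)).
MGU = { M -> p(k, k), V -> node(tree(k, 4), k, k), R -> p(a, node(tree(k, 4), k, k)), A -> node(p(k, k), 4, a), P -> p(k, k), X2 -> node(tree(k, 4), k, k) }, so M -> p(k, k).

p(k, k)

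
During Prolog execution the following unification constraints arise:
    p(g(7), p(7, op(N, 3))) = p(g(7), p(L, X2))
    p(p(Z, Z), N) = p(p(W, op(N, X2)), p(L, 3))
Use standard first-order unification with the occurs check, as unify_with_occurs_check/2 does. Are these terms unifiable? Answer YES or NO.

YES

Decompose p/2: g(7) = g(7),  p(7, op(N, 3)) = p(L, X2).
Delete trivial equation g(7) = g(7).
Decompose p/2: 7 = L,  op(N, 3) = X2.
Bind L := 7; substituting into the one remaining equation that mentions L gives: p(p(Z, Z), N) = p(p(W, op(N, X2)), p(7, 3)).
Bind X2 := op(N, 3); substituting into the remaining equation gives: p(p(Z, Z), N) = p(p(W, op(N, op(N, 3))), p(7, 3)).
Decompose p/2: p(Z, Z) = p(W, op(N, op(N, 3))),  N = p(7, 3).
Decompose p/2: Z = W,  Z = op(N, op(N, 3)).
Bind Z := W; substituting into the one remaining equation that mentions Z gives: W = op(N, op(N, 3)).
Bind W := op(N, op(N, 3)); no other remaining equation mentions W. Substituting into the earlier binding gives Z := op(N, op(N, 3)).
Bind N := p(7, 3). Substituting into the earlier bindings gives X2 := op(p(7, 3), 3), Z := op(p(7, 3), op(p(7, 3), 3)), W := op(p(7, 3), op(p(7, 3), 3)).
No equations remain and no clash or occurs-check failure arose, so a unifier exists.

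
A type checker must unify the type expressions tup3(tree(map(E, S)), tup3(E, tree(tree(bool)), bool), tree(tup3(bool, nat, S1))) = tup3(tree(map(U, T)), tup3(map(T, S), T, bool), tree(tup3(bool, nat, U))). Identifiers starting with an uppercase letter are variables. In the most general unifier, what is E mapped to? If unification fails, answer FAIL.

map(tree(tree(bool)), tree(tree(bool)))

Decompose tup3/3: tree(map(E, S)) = tree(map(U, T)),  tup3(E, tree(tree(bool)), bool) = tup3(map(T, S), T, bool),  tree(tup3(bool, nat, S1)) = tree(tup3(bool, nat, U)).
Decompose tree/1: map(E, S) = map(U, T).
Decompose map/2: E = U,  S = T.
Bind E := U; substituting into the one remaining equation that mentions E gives: tup3(U, tree(tree(bool)), bool) = tup3(map(T, S), T, bool).
Bind S := T; substituting into the one remaining equation that mentions S gives: tup3(U, tree(tree(bool)), bool) = tup3(map(T, T), T, bool).
Decompose tup3/3: U = map(T, T),  tree(tree(bool)) = T,  bool = bool.
Bind U := map(T, T); substituting into the one remaining equation that mentions U gives: tree(tup3(bool, nat, S1)) = tree(tup3(bool, nat, map(T, T))). Substituting into the earlier binding gives E := map(T, T).
Bind T := tree(tree(bool)); substituting into the one remaining equation that mentions T gives: tree(tup3(bool, nat, S1)) = tree(tup3(bool, nat, map(tree(tree(bool)), tree(tree(bool))))). Substituting into the earlier bindings gives E := map(tree(tree(bool)), tree(tree(bool))), S := tree(tree(bool)), U := map(tree(tree(bool)), tree(tree(bool))).
Delete trivial equation bool = bool.
Decompose tree/1: tup3(bool, nat, S1) = tup3(bool, nat, map(tree(tree(bool)), tree(tree(bool)))).
Decompose tup3/3: bool = bool,  nat = nat,  S1 = map(tree(tree(bool)), tree(tree(bool))).
Delete trivial equation bool = bool.
Delete trivial equation nat = nat.
Bind S1 := map(tree(tree(bool)), tree(tree(bool))).
MGU = { E := map(tree(tree(bool)), tree(tree(bool))), S := tree(tree(bool)), U := map(tree(tree(bool)), tree(tree(bool))), T := tree(tree(bool)), S1 := map(tree(tree(bool)), tree(tree(bool))) }, so E := map(tree(tree(bool)), tree(tree(bool))).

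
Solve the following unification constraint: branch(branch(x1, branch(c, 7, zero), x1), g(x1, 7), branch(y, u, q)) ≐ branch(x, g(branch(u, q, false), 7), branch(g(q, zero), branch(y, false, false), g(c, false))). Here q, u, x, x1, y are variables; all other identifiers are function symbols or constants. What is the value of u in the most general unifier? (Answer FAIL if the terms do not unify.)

Decompose branch/3: branch(x1, branch(c, 7, zero), x1) ≐ x,  g(x1, 7) ≐ g(branch(u, q, false), 7),  branch(y, u, q) ≐ branch(g(q, zero), branch(y, false, false), g(c, false)).
Bind x := branch(x1, branch(c, 7, zero), x1); no other remaining equation mentions x.
Decompose g/2: x1 ≐ branch(u, q, false),  7 ≐ 7.
Bind x1 := branch(u, q, false); no other remaining equation mentions x1. Substituting into the earlier binding gives x := branch(branch(u, q, false), branch(c, 7, zero), branch(u, q, false)).
Delete trivial equation 7 ≐ 7.
Decompose branch/3: y ≐ g(q, zero),  u ≐ branch(y, false, false),  q ≐ g(c, false).
Bind y := g(q, zero); substituting into the one remaining equation that mentions y gives: u ≐ branch(g(q, zero), false, false).
Bind u := branch(g(q, zero), false, false); no other remaining equation mentions u. Substituting into the earlier bindings gives x := branch(branch(branch(g(q, zero), false, false), q, false), branch(c, 7, zero), branch(branch(g(q, zero), false, false), q, false)), x1 := branch(branch(g(q, zero), false, false), q, false).
Bind q := g(c, false). Substituting into the earlier bindings gives x := branch(branch(branch(g(g(c, false), zero), false, false), g(c, false), false), branch(c, 7, zero), branch(branch(g(g(c, false), zero), false, false), g(c, false), false)), x1 := branch(branch(g(g(c, false), zero), false, false), g(c, false), false), y := g(g(c, false), zero), u := branch(g(g(c, false), zero), false, false).
MGU = { x -> branch(branch(branch(g(g(c, false), zero), false, false), g(c, false), false), branch(c, 7, zero), branch(branch(g(g(c, false), zero), false, false), g(c, false), false)), x1 -> branch(branch(g(g(c, false), zero), false, false), g(c, false), false), y -> g(g(c, false), zero), u -> branch(g(g(c, false), zero), false, false), q -> g(c, false) }, so u -> branch(g(g(c, false), zero), false, false).

branch(g(g(c, false), zero), false, false)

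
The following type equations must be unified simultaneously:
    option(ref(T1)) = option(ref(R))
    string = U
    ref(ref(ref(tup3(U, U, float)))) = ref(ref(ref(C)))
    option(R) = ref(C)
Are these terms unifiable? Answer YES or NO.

NO

Decompose option/1: ref(T1) = ref(R).
Decompose ref/1: T1 = R.
Bind T1 := R; no other remaining equation mentions T1.
Bind U := string; substituting into the one remaining equation that mentions U gives: ref(ref(ref(tup3(string, string, float)))) = ref(ref(ref(C))).
Decompose ref/1: ref(ref(tup3(string, string, float))) = ref(ref(C)).
Decompose ref/1: ref(tup3(string, string, float)) = ref(C).
Decompose ref/1: tup3(string, string, float) = C.
Bind C := tup3(string, string, float); substituting into the remaining equation gives: option(R) = ref(tup3(string, string, float)).
Clash: head symbols differ (option/1 vs ref/1); no unifier exists.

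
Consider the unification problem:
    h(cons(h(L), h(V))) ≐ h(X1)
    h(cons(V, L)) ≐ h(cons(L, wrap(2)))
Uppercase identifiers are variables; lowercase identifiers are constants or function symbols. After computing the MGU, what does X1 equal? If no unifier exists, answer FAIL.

Decompose h/1: cons(h(L), h(V)) ≐ X1.
Bind X1 := cons(h(L), h(V)); no other remaining equation mentions X1.
Decompose h/1: cons(V, L) ≐ cons(L, wrap(2)).
Decompose cons/2: V ≐ L,  L ≐ wrap(2).
Bind V := L; no other remaining equation mentions V. Substituting into the earlier binding gives X1 := cons(h(L), h(L)).
Bind L := wrap(2). Substituting into the earlier bindings gives X1 := cons(h(wrap(2)), h(wrap(2))), V := wrap(2).
MGU = { X1 -> cons(h(wrap(2)), h(wrap(2))), V -> wrap(2), L -> wrap(2) }, so X1 -> cons(h(wrap(2)), h(wrap(2))).

cons(h(wrap(2)), h(wrap(2)))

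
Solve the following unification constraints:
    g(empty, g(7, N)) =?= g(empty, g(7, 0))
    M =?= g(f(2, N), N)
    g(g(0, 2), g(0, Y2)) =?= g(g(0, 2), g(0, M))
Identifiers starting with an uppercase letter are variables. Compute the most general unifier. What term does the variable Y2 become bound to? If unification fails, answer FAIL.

Decompose g/2: empty =?= empty,  g(7, N) =?= g(7, 0).
Delete trivial equation empty =?= empty.
Decompose g/2: 7 =?= 7,  N =?= 0.
Delete trivial equation 7 =?= 7.
Bind N := 0; substituting into the one remaining equation that mentions N gives: M =?= g(f(2, 0), 0).
Bind M := g(f(2, 0), 0); substituting into the remaining equation gives: g(g(0, 2), g(0, Y2)) =?= g(g(0, 2), g(0, g(f(2, 0), 0))).
Decompose g/2: g(0, 2) =?= g(0, 2),  g(0, Y2) =?= g(0, g(f(2, 0), 0)).
Delete trivial equation g(0, 2) =?= g(0, 2).
Decompose g/2: 0 =?= 0,  Y2 =?= g(f(2, 0), 0).
Delete trivial equation 0 =?= 0.
Bind Y2 := g(f(2, 0), 0).
MGU = { N := 0, M := g(f(2, 0), 0), Y2 := g(f(2, 0), 0) }, so Y2 := g(f(2, 0), 0).

g(f(2, 0), 0)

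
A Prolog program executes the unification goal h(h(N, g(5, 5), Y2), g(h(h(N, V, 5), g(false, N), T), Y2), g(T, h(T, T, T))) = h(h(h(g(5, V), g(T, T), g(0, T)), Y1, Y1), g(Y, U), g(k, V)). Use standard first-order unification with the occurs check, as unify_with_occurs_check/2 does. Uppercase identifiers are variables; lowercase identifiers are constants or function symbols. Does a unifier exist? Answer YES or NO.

YES

Decompose h/3: h(N, g(5, 5), Y2) = h(h(g(5, V), g(T, T), g(0, T)), Y1, Y1),  g(h(h(N, V, 5), g(false, N), T), Y2) = g(Y, U),  g(T, h(T, T, T)) = g(k, V).
Decompose h/3: N = h(g(5, V), g(T, T), g(0, T)),  g(5, 5) = Y1,  Y2 = Y1.
Bind N := h(g(5, V), g(T, T), g(0, T)); substituting into the one remaining equation that mentions N gives: g(h(h(h(g(5, V), g(T, T), g(0, T)), V, 5), g(false, h(g(5, V), g(T, T), g(0, T))), T), Y2) = g(Y, U).
Bind Y1 := g(5, 5); substituting into the one remaining equation that mentions Y1 gives: Y2 = g(5, 5).
Bind Y2 := g(5, 5); substituting into the one remaining equation that mentions Y2 gives: g(h(h(h(g(5, V), g(T, T), g(0, T)), V, 5), g(false, h(g(5, V), g(T, T), g(0, T))), T), g(5, 5)) = g(Y, U).
Decompose g/2: h(h(h(g(5, V), g(T, T), g(0, T)), V, 5), g(false, h(g(5, V), g(T, T), g(0, T))), T) = Y,  g(5, 5) = U.
Bind Y := h(h(h(g(5, V), g(T, T), g(0, T)), V, 5), g(false, h(g(5, V), g(T, T), g(0, T))), T); no other remaining equation mentions Y.
Bind U := g(5, 5); no other remaining equation mentions U.
Decompose g/2: T = k,  h(T, T, T) = V.
Bind T := k; substituting into the remaining equation gives: h(k, k, k) = V. Substituting into the earlier bindings gives N := h(g(5, V), g(k, k), g(0, k)), Y := h(h(h(g(5, V), g(k, k), g(0, k)), V, 5), g(false, h(g(5, V), g(k, k), g(0, k))), k).
Bind V := h(k, k, k). Substituting into the earlier bindings gives N := h(g(5, h(k, k, k)), g(k, k), g(0, k)), Y := h(h(h(g(5, h(k, k, k)), g(k, k), g(0, k)), h(k, k, k), 5), g(false, h(g(5, h(k, k, k)), g(k, k), g(0, k))), k).
No equations remain and no clash or occurs-check failure arose, so a unifier exists.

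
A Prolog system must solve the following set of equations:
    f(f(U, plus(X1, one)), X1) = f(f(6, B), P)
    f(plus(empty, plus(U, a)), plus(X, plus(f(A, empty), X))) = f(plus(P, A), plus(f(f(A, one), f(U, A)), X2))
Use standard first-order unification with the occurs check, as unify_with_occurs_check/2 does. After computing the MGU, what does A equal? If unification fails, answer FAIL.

Decompose f/2: f(U, plus(X1, one)) = f(6, B),  X1 = P.
Decompose f/2: U = 6,  plus(X1, one) = B.
Bind U := 6; substituting into the one remaining equation that mentions U gives: f(plus(empty, plus(6, a)), plus(X, plus(f(A, empty), X))) = f(plus(P, A), plus(f(f(A, one), f(6, A)), X2)).
Bind B := plus(X1, one); no other remaining equation mentions B.
Bind X1 := P; no other remaining equation mentions X1. Substituting into the earlier binding gives B := plus(P, one).
Decompose f/2: plus(empty, plus(6, a)) = plus(P, A),  plus(X, plus(f(A, empty), X)) = plus(f(f(A, one), f(6, A)), X2).
Decompose plus/2: empty = P,  plus(6, a) = A.
Bind P := empty; no other remaining equation mentions P. Substituting into the earlier bindings gives B := plus(empty, one), X1 := empty.
Bind A := plus(6, a); substituting into the remaining equation gives: plus(X, plus(f(plus(6, a), empty), X)) = plus(f(f(plus(6, a), one), f(6, plus(6, a))), X2).
Decompose plus/2: X = f(f(plus(6, a), one), f(6, plus(6, a))),  plus(f(plus(6, a), empty), X) = X2.
Bind X := f(f(plus(6, a), one), f(6, plus(6, a))); substituting into the remaining equation gives: plus(f(plus(6, a), empty), f(f(plus(6, a), one), f(6, plus(6, a)))) = X2.
Bind X2 := plus(f(plus(6, a), empty), f(f(plus(6, a), one), f(6, plus(6, a)))).
MGU = { U ↦ 6, B ↦ plus(empty, one), X1 ↦ empty, P ↦ empty, A ↦ plus(6, a), X ↦ f(f(plus(6, a), one), f(6, plus(6, a))), X2 ↦ plus(f(plus(6, a), empty), f(f(plus(6, a), one), f(6, plus(6, a)))) }, so A ↦ plus(6, a).

plus(6, a)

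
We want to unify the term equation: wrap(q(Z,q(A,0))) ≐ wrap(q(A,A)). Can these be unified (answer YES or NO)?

NO

Decompose wrap/1: q(Z,q(A,0)) ≐ q(A,A).
Decompose q/2: Z ≐ A,  q(A,0) ≐ A.
Bind Z := A; no other remaining equation mentions Z.
Occurs check fails: A occurs in q(A,0); the equation A ≐ q(A,0) has no finite solution.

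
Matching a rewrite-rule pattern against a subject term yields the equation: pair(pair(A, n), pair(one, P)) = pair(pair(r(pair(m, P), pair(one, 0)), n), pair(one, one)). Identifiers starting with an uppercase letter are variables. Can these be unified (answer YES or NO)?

Decompose pair/2: pair(A, n) = pair(r(pair(m, P), pair(one, 0)), n),  pair(one, P) = pair(one, one).
Decompose pair/2: A = r(pair(m, P), pair(one, 0)),  n = n.
Bind A := r(pair(m, P), pair(one, 0)); no other remaining equation mentions A.
Delete trivial equation n = n.
Decompose pair/2: one = one,  P = one.
Delete trivial equation one = one.
Bind P := one. Substituting into the earlier binding gives A := r(pair(m, one), pair(one, 0)).
No equations remain and no clash or occurs-check failure arose, so a unifier exists.

YES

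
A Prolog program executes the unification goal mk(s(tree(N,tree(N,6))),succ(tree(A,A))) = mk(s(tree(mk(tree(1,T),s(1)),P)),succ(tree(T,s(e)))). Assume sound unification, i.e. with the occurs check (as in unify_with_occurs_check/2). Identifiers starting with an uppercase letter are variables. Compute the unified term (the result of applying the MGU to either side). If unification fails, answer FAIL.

mk(s(tree(mk(tree(1,s(e)),s(1)),tree(mk(tree(1,s(e)),s(1)),6))),succ(tree(s(e),s(e))))

Decompose mk/2: s(tree(N,tree(N,6))) = s(tree(mk(tree(1,T),s(1)),P)),  succ(tree(A,A)) = succ(tree(T,s(e))).
Decompose s/1: tree(N,tree(N,6)) = tree(mk(tree(1,T),s(1)),P).
Decompose tree/2: N = mk(tree(1,T),s(1)),  tree(N,6) = P.
Bind N := mk(tree(1,T),s(1)); substituting into the one remaining equation that mentions N gives: tree(mk(tree(1,T),s(1)),6) = P.
Bind P := tree(mk(tree(1,T),s(1)),6); no other remaining equation mentions P.
Decompose succ/1: tree(A,A) = tree(T,s(e)).
Decompose tree/2: A = T,  A = s(e).
Bind A := T; substituting into the remaining equation gives: T = s(e).
Bind T := s(e). Substituting into the earlier bindings gives N := mk(tree(1,s(e)),s(1)), P := tree(mk(tree(1,s(e)),s(1)),6), A := s(e).
Applying the MGU to either side gives mk(s(tree(mk(tree(1,s(e)),s(1)),tree(mk(tree(1,s(e)),s(1)),6))),succ(tree(s(e),s(e)))).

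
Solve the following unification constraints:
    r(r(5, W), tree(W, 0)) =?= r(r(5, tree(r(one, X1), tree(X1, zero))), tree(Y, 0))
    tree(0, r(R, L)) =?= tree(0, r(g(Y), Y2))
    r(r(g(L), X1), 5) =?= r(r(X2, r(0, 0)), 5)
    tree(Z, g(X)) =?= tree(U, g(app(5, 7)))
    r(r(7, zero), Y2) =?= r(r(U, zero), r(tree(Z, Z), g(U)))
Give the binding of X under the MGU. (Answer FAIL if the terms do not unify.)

Decompose r/2: r(5, W) =?= r(5, tree(r(one, X1), tree(X1, zero))),  tree(W, 0) =?= tree(Y, 0).
Decompose r/2: 5 =?= 5,  W =?= tree(r(one, X1), tree(X1, zero)).
Delete trivial equation 5 =?= 5.
Bind W := tree(r(one, X1), tree(X1, zero)); substituting into the one remaining equation that mentions W gives: tree(tree(r(one, X1), tree(X1, zero)), 0) =?= tree(Y, 0).
Decompose tree/2: tree(r(one, X1), tree(X1, zero)) =?= Y,  0 =?= 0.
Bind Y := tree(r(one, X1), tree(X1, zero)); substituting into the one remaining equation that mentions Y gives: tree(0, r(R, L)) =?= tree(0, r(g(tree(r(one, X1), tree(X1, zero))), Y2)).
Delete trivial equation 0 =?= 0.
Decompose tree/2: 0 =?= 0,  r(R, L) =?= r(g(tree(r(one, X1), tree(X1, zero))), Y2).
Delete trivial equation 0 =?= 0.
Decompose r/2: R =?= g(tree(r(one, X1), tree(X1, zero))),  L =?= Y2.
Bind R := g(tree(r(one, X1), tree(X1, zero))); no other remaining equation mentions R.
Bind L := Y2; substituting into the one remaining equation that mentions L gives: r(r(g(Y2), X1), 5) =?= r(r(X2, r(0, 0)), 5).
Decompose r/2: r(g(Y2), X1) =?= r(X2, r(0, 0)),  5 =?= 5.
Decompose r/2: g(Y2) =?= X2,  X1 =?= r(0, 0).
Bind X2 := g(Y2); no other remaining equation mentions X2.
Bind X1 := r(0, 0); no other remaining equation mentions X1. Substituting into the earlier bindings gives W := tree(r(one, r(0, 0)), tree(r(0, 0), zero)), Y := tree(r(one, r(0, 0)), tree(r(0, 0), zero)), R := g(tree(r(one, r(0, 0)), tree(r(0, 0), zero))).
Delete trivial equation 5 =?= 5.
Decompose tree/2: Z =?= U,  g(X) =?= g(app(5, 7)).
Bind Z := U; substituting into the one remaining equation that mentions Z gives: r(r(7, zero), Y2) =?= r(r(U, zero), r(tree(U, U), g(U))).
Decompose g/1: X =?= app(5, 7).
Bind X := app(5, 7); no other remaining equation mentions X.
Decompose r/2: r(7, zero) =?= r(U, zero),  Y2 =?= r(tree(U, U), g(U)).
Decompose r/2: 7 =?= U,  zero =?= zero.
Bind U := 7; substituting into the one remaining equation that mentions U gives: Y2 =?= r(tree(7, 7), g(7)). Substituting into the earlier binding gives Z := 7.
Delete trivial equation zero =?= zero.
Bind Y2 := r(tree(7, 7), g(7)). Substituting into the earlier bindings gives L := r(tree(7, 7), g(7)), X2 := g(r(tree(7, 7), g(7))).
MGU = { W ↦ tree(r(one, r(0, 0)), tree(r(0, 0), zero)), Y ↦ tree(r(one, r(0, 0)), tree(r(0, 0), zero)), R ↦ g(tree(r(one, r(0, 0)), tree(r(0, 0), zero))), L ↦ r(tree(7, 7), g(7)), X2 ↦ g(r(tree(7, 7), g(7))), X1 ↦ r(0, 0), Z ↦ 7, X ↦ app(5, 7), U ↦ 7, Y2 ↦ r(tree(7, 7), g(7)) }, so X ↦ app(5, 7).

app(5, 7)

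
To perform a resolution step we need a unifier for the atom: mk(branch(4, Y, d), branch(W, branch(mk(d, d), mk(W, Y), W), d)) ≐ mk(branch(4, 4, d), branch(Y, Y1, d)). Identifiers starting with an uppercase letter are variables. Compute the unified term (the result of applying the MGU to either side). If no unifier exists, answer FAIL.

mk(branch(4, 4, d), branch(4, branch(mk(d, d), mk(4, 4), 4), d))

Decompose mk/2: branch(4, Y, d) ≐ branch(4, 4, d),  branch(W, branch(mk(d, d), mk(W, Y), W), d) ≐ branch(Y, Y1, d).
Decompose branch/3: 4 ≐ 4,  Y ≐ 4,  d ≐ d.
Delete trivial equation 4 ≐ 4.
Bind Y := 4; substituting into the one remaining equation that mentions Y gives: branch(W, branch(mk(d, d), mk(W, 4), W), d) ≐ branch(4, Y1, d).
Delete trivial equation d ≐ d.
Decompose branch/3: W ≐ 4,  branch(mk(d, d), mk(W, 4), W) ≐ Y1,  d ≐ d.
Bind W := 4; substituting into the one remaining equation that mentions W gives: branch(mk(d, d), mk(4, 4), 4) ≐ Y1.
Bind Y1 := branch(mk(d, d), mk(4, 4), 4); no other remaining equation mentions Y1.
Delete trivial equation d ≐ d.
Applying the MGU to either side gives mk(branch(4, 4, d), branch(4, branch(mk(d, d), mk(4, 4), 4), d)).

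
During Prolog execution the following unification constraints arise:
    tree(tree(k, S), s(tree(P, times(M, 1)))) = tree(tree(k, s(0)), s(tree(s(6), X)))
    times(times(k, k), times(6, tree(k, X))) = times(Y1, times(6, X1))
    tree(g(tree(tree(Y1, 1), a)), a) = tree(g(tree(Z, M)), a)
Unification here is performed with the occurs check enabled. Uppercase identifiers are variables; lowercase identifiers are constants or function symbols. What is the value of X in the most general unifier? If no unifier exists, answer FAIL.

times(a, 1)

Decompose tree/2: tree(k, S) = tree(k, s(0)),  s(tree(P, times(M, 1))) = s(tree(s(6), X)).
Decompose tree/2: k = k,  S = s(0).
Delete trivial equation k = k.
Bind S := s(0); no other remaining equation mentions S.
Decompose s/1: tree(P, times(M, 1)) = tree(s(6), X).
Decompose tree/2: P = s(6),  times(M, 1) = X.
Bind P := s(6); no other remaining equation mentions P.
Bind X := times(M, 1); substituting into the one remaining equation that mentions X gives: times(times(k, k), times(6, tree(k, times(M, 1)))) = times(Y1, times(6, X1)).
Decompose times/2: times(k, k) = Y1,  times(6, tree(k, times(M, 1))) = times(6, X1).
Bind Y1 := times(k, k); substituting into the one remaining equation that mentions Y1 gives: tree(g(tree(tree(times(k, k), 1), a)), a) = tree(g(tree(Z, M)), a).
Decompose times/2: 6 = 6,  tree(k, times(M, 1)) = X1.
Delete trivial equation 6 = 6.
Bind X1 := tree(k, times(M, 1)); no other remaining equation mentions X1.
Decompose tree/2: g(tree(tree(times(k, k), 1), a)) = g(tree(Z, M)),  a = a.
Decompose g/1: tree(tree(times(k, k), 1), a) = tree(Z, M).
Decompose tree/2: tree(times(k, k), 1) = Z,  a = M.
Bind Z := tree(times(k, k), 1); no other remaining equation mentions Z.
Bind M := a; no other remaining equation mentions M. Substituting into the earlier bindings gives X := times(a, 1), X1 := tree(k, times(a, 1)).
Delete trivial equation a = a.
MGU = { S ↦ s(0), P ↦ s(6), X ↦ times(a, 1), Y1 ↦ times(k, k), X1 ↦ tree(k, times(a, 1)), Z ↦ tree(times(k, k), 1), M ↦ a }, so X ↦ times(a, 1).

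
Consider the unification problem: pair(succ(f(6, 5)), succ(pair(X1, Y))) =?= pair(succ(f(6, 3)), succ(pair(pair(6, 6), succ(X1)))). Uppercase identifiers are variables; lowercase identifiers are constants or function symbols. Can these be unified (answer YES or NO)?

NO

Decompose pair/2: succ(f(6, 5)) =?= succ(f(6, 3)),  succ(pair(X1, Y)) =?= succ(pair(pair(6, 6), succ(X1))).
Decompose succ/1: f(6, 5) =?= f(6, 3).
Decompose f/2: 6 =?= 6,  5 =?= 3.
Delete trivial equation 6 =?= 6.
Clash: constants 5 and 3 differ; no unifier exists.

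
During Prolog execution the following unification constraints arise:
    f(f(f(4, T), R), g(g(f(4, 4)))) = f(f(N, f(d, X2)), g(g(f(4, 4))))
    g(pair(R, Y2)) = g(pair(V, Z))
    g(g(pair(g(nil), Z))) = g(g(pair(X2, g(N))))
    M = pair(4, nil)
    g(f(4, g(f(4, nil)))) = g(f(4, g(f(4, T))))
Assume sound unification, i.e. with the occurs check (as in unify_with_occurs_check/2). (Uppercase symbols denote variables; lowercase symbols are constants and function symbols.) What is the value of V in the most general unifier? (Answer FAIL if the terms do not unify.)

f(d, g(nil))

Decompose f/2: f(f(4, T), R) = f(N, f(d, X2)),  g(g(f(4, 4))) = g(g(f(4, 4))).
Decompose f/2: f(4, T) = N,  R = f(d, X2).
Bind N := f(4, T); substituting into the one remaining equation that mentions N gives: g(g(pair(g(nil), Z))) = g(g(pair(X2, g(f(4, T))))).
Bind R := f(d, X2); substituting into the one remaining equation that mentions R gives: g(pair(f(d, X2), Y2)) = g(pair(V, Z)).
Delete trivial equation g(g(f(4, 4))) = g(g(f(4, 4))).
Decompose g/1: pair(f(d, X2), Y2) = pair(V, Z).
Decompose pair/2: f(d, X2) = V,  Y2 = Z.
Bind V := f(d, X2); no other remaining equation mentions V.
Bind Y2 := Z; no other remaining equation mentions Y2.
Decompose g/1: g(pair(g(nil), Z)) = g(pair(X2, g(f(4, T)))).
Decompose g/1: pair(g(nil), Z) = pair(X2, g(f(4, T))).
Decompose pair/2: g(nil) = X2,  Z = g(f(4, T)).
Bind X2 := g(nil); no other remaining equation mentions X2. Substituting into the earlier bindings gives R := f(d, g(nil)), V := f(d, g(nil)).
Bind Z := g(f(4, T)); no other remaining equation mentions Z. Substituting into the earlier binding gives Y2 := g(f(4, T)).
Bind M := pair(4, nil); no other remaining equation mentions M.
Decompose g/1: f(4, g(f(4, nil))) = f(4, g(f(4, T))).
Decompose f/2: 4 = 4,  g(f(4, nil)) = g(f(4, T)).
Delete trivial equation 4 = 4.
Decompose g/1: f(4, nil) = f(4, T).
Decompose f/2: 4 = 4,  nil = T.
Delete trivial equation 4 = 4.
Bind T := nil. Substituting into the earlier bindings gives N := f(4, nil), Y2 := g(f(4, nil)), Z := g(f(4, nil)).
MGU = { N = f(4, nil), R = f(d, g(nil)), V = f(d, g(nil)), Y2 = g(f(4, nil)), X2 = g(nil), Z = g(f(4, nil)), M = pair(4, nil), T = nil }, so V = f(d, g(nil)).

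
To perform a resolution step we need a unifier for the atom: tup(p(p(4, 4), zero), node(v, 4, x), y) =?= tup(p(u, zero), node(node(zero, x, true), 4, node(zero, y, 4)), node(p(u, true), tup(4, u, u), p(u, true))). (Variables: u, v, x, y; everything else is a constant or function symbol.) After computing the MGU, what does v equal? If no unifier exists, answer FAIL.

node(zero, node(zero, node(p(p(4, 4), true), tup(4, p(4, 4), p(4, 4)), p(p(4, 4), true)), 4), true)

Decompose tup/3: p(p(4, 4), zero) =?= p(u, zero),  node(v, 4, x) =?= node(node(zero, x, true), 4, node(zero, y, 4)),  y =?= node(p(u, true), tup(4, u, u), p(u, true)).
Decompose p/2: p(4, 4) =?= u,  zero =?= zero.
Bind u := p(4, 4); substituting into the one remaining equation that mentions u gives: y =?= node(p(p(4, 4), true), tup(4, p(4, 4), p(4, 4)), p(p(4, 4), true)).
Delete trivial equation zero =?= zero.
Decompose node/3: v =?= node(zero, x, true),  4 =?= 4,  x =?= node(zero, y, 4).
Bind v := node(zero, x, true); no other remaining equation mentions v.
Delete trivial equation 4 =?= 4.
Bind x := node(zero, y, 4); no other remaining equation mentions x. Substituting into the earlier binding gives v := node(zero, node(zero, y, 4), true).
Bind y := node(p(p(4, 4), true), tup(4, p(4, 4), p(4, 4)), p(p(4, 4), true)). Substituting into the earlier bindings gives v := node(zero, node(zero, node(p(p(4, 4), true), tup(4, p(4, 4), p(4, 4)), p(p(4, 4), true)), 4), true), x := node(zero, node(p(p(4, 4), true), tup(4, p(4, 4), p(4, 4)), p(p(4, 4), true)), 4).
MGU = { u ↦ p(4, 4), v ↦ node(zero, node(zero, node(p(p(4, 4), true), tup(4, p(4, 4), p(4, 4)), p(p(4, 4), true)), 4), true), x ↦ node(zero, node(p(p(4, 4), true), tup(4, p(4, 4), p(4, 4)), p(p(4, 4), true)), 4), y ↦ node(p(p(4, 4), true), tup(4, p(4, 4), p(4, 4)), p(p(4, 4), true)) }, so v ↦ node(zero, node(zero, node(p(p(4, 4), true), tup(4, p(4, 4), p(4, 4)), p(p(4, 4), true)), 4), true).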